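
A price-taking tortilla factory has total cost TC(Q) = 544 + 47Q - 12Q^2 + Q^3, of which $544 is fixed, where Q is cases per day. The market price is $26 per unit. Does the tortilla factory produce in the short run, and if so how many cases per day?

Produce at Q = 7

Strip out fixed cost: VC = 47Q - 12Q^2 + Q^3. Then AVC = 47 - 12Q + Q^2 and MC = 47 - 24Q + 3Q^2.
The AVC parabola has its vertex at Q = 12/2 = 6, where AVC = 47 - 12·6 + 6^2 = $11.
P = $26 exceeds min AVC = $11, so the firm stays open.
P = MC gives 21 - 24Q + 3Q^2 = 0, with roots 1 and 7. Take the larger (rising MC): Q* = 7.
Check: AVC at Q = 7 is $12 ≤ P, so revenue covers variable cost.
Profit = P·Q − TC = 26·7 − 628 = -$446, a loss, but smaller than the $544 fixed cost the firm would lose by shutting down.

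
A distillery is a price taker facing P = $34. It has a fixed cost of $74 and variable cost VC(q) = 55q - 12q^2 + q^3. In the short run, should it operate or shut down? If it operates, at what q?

Produce at q = 7

Variable cost is VC = 55q - 12q^2 + q^3, so AVC = VC/q = 55 - 12q + q^2 and MC = dTC/dq = 55 - 24q + 3q^2.
The AVC parabola has its vertex at q = 12/2 = 6, where AVC = 55 - 12·6 + 6^2 = $19.
Because $34 ≥ $19, revenue can cover variable cost; the firm operates.
Set P = MC: 34 = 55 - 24q + 3q^2 → 21 - 24q + 3q^2 = 0. The roots are q = 1 and q = 7; the profit-maximizing output is on the rising part of MC, so q* = 7.
Check: AVC at q = 7 is $20 ≤ P, so revenue covers variable cost.
Profit = P·q − TC = 34·7 − 214 = $24.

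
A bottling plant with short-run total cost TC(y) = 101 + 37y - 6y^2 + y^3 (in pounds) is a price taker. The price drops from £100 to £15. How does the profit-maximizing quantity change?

AVC = 37 - 6y + y^2, minimized at y = 3 where min AVC = £28. MC = 37 - 12y + 3y^2.
At P = £100 ≥ min AVC, set P = MC on the rising branch: y = 7.
At P = £15 < min AVC = £28, price no longer covers variable cost at any output, so the firm shuts down: y = 0.

Output falls from 7 to 0 (the firm shuts down)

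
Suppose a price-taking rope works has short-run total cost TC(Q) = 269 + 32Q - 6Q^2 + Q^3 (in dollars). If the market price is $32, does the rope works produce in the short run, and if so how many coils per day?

Variable cost is VC = 32Q - 6Q^2 + Q^3, so AVC = VC/Q = 32 - 6Q + Q^2 and MC = dTC/dQ = 32 - 12Q + 3Q^2.
AVC hits its minimum where MC = AVC, at Q = 3, giving min AVC = 32 - 6·3 + 3^2 = $23.
P = $32 exceeds min AVC = $23, so the firm stays open.
Set P = MC: 32 = 32 - 12Q + 3Q^2 → -12Q + 3Q^2 = 0. The roots are Q = 0 and Q = 4; the profit-maximizing output is on the rising part of MC, so Q* = 4.
Check: AVC at Q = 4 is $24 ≤ P, so revenue covers variable cost.
Profit = P·Q − TC = 32·4 − 365 = -$237, a loss, but smaller than the $269 fixed cost the firm would lose by shutting down.

Produce at Q = 4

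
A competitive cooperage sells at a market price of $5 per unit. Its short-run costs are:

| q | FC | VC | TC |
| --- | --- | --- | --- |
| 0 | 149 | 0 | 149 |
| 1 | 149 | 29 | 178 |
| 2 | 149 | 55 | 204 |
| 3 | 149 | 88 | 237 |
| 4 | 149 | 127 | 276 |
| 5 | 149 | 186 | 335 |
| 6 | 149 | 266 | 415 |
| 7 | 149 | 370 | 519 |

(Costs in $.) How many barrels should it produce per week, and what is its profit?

q = 0 (shut down); profit = -$149

Tabulate TR − TC: q=0: -149; q=1: -173; q=2: -194; q=3: -222; q=4: -256; q=5: -310; q=6: -385; q=7: -484.
Profit is highest at q = 0. Equivalently, the lowest AVC in the table is 55/2 ≈ $27.50 at q = 2, and P = $5 falls below it — price never covers variable cost, so the firm shuts down and loses only its fixed cost.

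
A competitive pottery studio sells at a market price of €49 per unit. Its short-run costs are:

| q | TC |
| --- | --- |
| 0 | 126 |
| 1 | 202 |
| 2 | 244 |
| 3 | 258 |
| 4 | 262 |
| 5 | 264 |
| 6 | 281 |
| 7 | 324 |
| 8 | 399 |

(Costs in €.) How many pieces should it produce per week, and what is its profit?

Compute π = P·q − TC at each output: q=0: -126; q=1: -153; q=2: -146; q=3: -111; q=4: -66; q=5: -19; q=6: 13; q=7: 19; q=8: -7.
Profit is maximized at q = 7. AVC there is 198/7 = €28.29 ≤ P, so producing beats shutting down (which would give -€126).

q = 7; profit = €19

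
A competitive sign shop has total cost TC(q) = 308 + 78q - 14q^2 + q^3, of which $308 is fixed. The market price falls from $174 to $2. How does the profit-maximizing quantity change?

Output falls from 12 to 0 (the firm shuts down)

MC = 78 - 28q + 3q^2; the shutdown threshold is min AVC = $29 (at q = 7).
At P = $174 ≥ min AVC, set P = MC on the rising branch: q = 12.
At P = $2 < min AVC = $29, price no longer covers variable cost at any output, so the firm shuts down: q = 0.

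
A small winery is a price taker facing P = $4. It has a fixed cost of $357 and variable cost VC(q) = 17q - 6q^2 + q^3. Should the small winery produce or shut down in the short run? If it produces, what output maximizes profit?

Shut down

Strip out fixed cost: VC = 17q - 6q^2 + q^3. Then AVC = 17 - 6q + q^2 and MC = 17 - 12q + 3q^2.
The AVC parabola has its vertex at q = 6/2 = 3, where AVC = 17 - 6·3 + 3^2 = $8.
P = $4 lies below min AVC = $8; no output level covers variable cost.
The firm minimizes its loss by shutting down and losing only its fixed cost of $357.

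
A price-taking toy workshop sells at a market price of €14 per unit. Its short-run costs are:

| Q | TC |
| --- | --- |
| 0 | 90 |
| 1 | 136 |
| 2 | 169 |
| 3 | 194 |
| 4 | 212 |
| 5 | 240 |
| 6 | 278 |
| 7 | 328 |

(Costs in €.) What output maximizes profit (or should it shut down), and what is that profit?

Tabulate TR − TC: Q=0: -90; Q=1: -122; Q=2: -141; Q=3: -152; Q=4: -156; Q=5: -170; Q=6: -194; Q=7: -230.
Profit is highest at Q = 0. Equivalently, the lowest AVC in the table is 150/5 ≈ €30 at Q = 5, and P = €14 falls below it — price never covers variable cost, so the firm shuts down and loses only its fixed cost.

Q = 0 (shut down); profit = -€90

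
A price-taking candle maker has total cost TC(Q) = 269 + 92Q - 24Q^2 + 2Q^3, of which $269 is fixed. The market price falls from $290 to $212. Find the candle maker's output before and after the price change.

AVC = 92 - 24Q + 2Q^2, minimized at Q = 6 where min AVC = $20. MC = 92 - 48Q + 6Q^2.
At P = $290 ≥ min AVC, set P = MC on the rising branch: Q = 11.
At P = $212 ≥ min AVC, set P = MC: Q = 10. The firm stays open but cuts output.

Output falls from 11 to 10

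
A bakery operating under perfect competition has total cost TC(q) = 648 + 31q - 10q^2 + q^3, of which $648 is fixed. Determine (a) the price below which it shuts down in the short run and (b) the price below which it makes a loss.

AVC = 31 - 10q + q^2; minimized at q = 5, giving min AVC = $6. That is the shutdown price.
ATC = 648/q + 31 - 10q + q^2. Setting dATC/dq = −648/q^2 − 10 + 2q = 0 gives q = 9 (since 2·9^3 − 10·9^2 = 648).
min ATC = 648/9 + 31 − 10·9 + 9^2 = $94. That is the break-even price.
Between these two prices the firm operates at a loss; above $94 it earns a profit.

Shutdown price = $6; break-even price = $94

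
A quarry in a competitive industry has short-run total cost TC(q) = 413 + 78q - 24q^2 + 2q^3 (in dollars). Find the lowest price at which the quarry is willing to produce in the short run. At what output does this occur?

Short-run supply begins at min AVC. From VC = 78q - 24q^2 + 2q^3, AVC = 78 - 24q + 2q^2.
At the minimum of AVC, MC = AVC. MC = 78 - 48q + 6q^2; setting MC = AVC gives 4q^2 - 24q = 0, so q = 6. min AVC = 6.
The firm shuts down for any P below $6.

$6 per unit, at q = 6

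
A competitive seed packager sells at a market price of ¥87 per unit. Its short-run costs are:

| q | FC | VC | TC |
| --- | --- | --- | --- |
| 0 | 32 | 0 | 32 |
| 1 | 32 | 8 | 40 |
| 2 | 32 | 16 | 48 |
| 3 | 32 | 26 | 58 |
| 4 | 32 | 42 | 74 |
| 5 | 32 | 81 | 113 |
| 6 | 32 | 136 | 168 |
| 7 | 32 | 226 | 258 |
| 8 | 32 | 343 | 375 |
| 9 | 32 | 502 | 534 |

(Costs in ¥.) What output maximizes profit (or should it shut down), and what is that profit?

q = 6; profit = ¥354

Profit at each row (π = 87q − TC): q=0: -32; q=1: 47; q=2: 126; q=3: 203; q=4: 274; q=5: 322; q=6: 354; q=7: 351; q=8: 321; q=9: 249.
Profit is maximized at q = 6. AVC there is 136/6 = ¥22.67 ≤ P, so producing beats shutting down (which would give -¥32).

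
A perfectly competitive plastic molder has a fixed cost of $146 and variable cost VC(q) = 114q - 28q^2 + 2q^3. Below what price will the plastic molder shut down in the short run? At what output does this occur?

The shutdown price is the minimum of AVC. VC = 114q - 28q^2 + 2q^3, so AVC = 114 - 28q + 2q^2.
At the minimum of AVC, MC = AVC. MC = 114 - 56q + 6q^2; setting MC = AVC gives 4q^2 - 28q = 0, so q = 7. min AVC = 16.
The firm shuts down for any P below $16.

$16 per unit, at q = 7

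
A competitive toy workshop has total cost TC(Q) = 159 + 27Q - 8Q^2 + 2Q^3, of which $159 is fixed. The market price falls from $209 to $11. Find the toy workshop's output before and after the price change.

Output falls from 7 to 0 (the firm shuts down)

AVC = 27 - 8Q + 2Q^2, minimized at Q = 2 where min AVC = $19. MC = 27 - 16Q + 6Q^2.
At P = $209 ≥ min AVC, set P = MC on the rising branch: Q = 7.
At P = $11 < min AVC = $19, price no longer covers variable cost at any output, so the firm shuts down: Q = 0.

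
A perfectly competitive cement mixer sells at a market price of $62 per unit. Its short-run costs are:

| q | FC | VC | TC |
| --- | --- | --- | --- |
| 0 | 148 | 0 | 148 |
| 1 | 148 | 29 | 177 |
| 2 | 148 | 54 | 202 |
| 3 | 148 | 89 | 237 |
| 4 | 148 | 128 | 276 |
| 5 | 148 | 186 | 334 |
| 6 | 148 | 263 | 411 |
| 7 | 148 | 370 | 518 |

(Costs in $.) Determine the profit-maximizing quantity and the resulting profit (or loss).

Profit at each row (π = 62q − TC): q=0: -148; q=1: -115; q=2: -78; q=3: -51; q=4: -28; q=5: -24; q=6: -39; q=7: -84.
Profit is maximized at q = 5. AVC there is 186/5 = $37.20 ≤ P, so producing beats shutting down (which would give -$148).

q = 5; profit = -$24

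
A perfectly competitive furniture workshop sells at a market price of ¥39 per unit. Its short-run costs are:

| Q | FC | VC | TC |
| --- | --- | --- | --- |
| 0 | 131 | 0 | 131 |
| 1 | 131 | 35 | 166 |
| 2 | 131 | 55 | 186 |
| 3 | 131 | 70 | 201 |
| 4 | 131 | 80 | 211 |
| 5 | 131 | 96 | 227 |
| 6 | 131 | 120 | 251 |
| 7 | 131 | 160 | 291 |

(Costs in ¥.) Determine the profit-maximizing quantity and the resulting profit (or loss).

Q = 6; profit = -¥17

Compute π = P·Q − TC at each output: Q=0: -131; Q=1: -127; Q=2: -108; Q=3: -84; Q=4: -55; Q=5: -32; Q=6: -17; Q=7: -18.
Profit is maximized at Q = 6. AVC there is 120/6 = ¥20 ≤ P, so producing beats shutting down (which would give -¥131).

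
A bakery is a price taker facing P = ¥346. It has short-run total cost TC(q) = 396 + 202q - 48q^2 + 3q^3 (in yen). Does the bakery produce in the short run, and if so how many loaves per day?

Variable cost is VC = 202q - 48q^2 + 3q^3, so AVC = VC/q = 202 - 48q + 3q^2 and MC = dTC/dq = 202 - 96q + 9q^2.
The AVC parabola has its vertex at q = 48/6 = 8, where AVC = 202 - 48·8 + 3·8^2 = ¥10.
P = ¥346 exceeds min AVC = ¥10, so the firm stays open.
P = MC gives -144 - 96q + 9q^2 = 0, with roots -4/3 and 12. Take the larger (rising MC): q* = 12.
Check: AVC at q = 12 is ¥58 ≤ P, so revenue covers variable cost.
Profit = P·q − TC = 346·12 − 1092 = ¥3060.

Produce at q = 12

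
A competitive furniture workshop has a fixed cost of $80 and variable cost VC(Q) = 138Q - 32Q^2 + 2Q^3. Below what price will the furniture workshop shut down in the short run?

$10 per unit

Short-run supply begins at min AVC. From VC = 138Q - 32Q^2 + 2Q^3, AVC = 138 - 32Q + 2Q^2.
At the minimum of AVC, MC = AVC. MC = 138 - 64Q + 6Q^2; setting MC = AVC gives 4Q^2 - 32Q = 0, so Q = 8. min AVC = 10.
For P < $10 the firm produces nothing.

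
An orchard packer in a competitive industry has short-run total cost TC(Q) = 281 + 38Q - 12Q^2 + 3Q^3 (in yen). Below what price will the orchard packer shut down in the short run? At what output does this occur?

The firm shuts down when price falls below the minimum of average variable cost. AVC = VC/Q = 38 - 12Q + 3Q^2.
At the minimum of AVC, MC = AVC. MC = 38 - 24Q + 9Q^2; setting MC = AVC gives 6Q^2 - 12Q = 0, so Q = 2. min AVC = 26.
For P < ¥26 the firm produces nothing.

¥26 per unit, at Q = 2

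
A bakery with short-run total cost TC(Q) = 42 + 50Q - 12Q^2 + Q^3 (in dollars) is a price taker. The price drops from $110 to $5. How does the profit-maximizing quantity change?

AVC = 50 - 12Q + Q^2, minimized at Q = 6 where min AVC = $14. MC = 50 - 24Q + 3Q^2.
At P = $110 ≥ min AVC, set P = MC on the rising branch: Q = 10.
At P = $5 < min AVC = $14, price no longer covers variable cost at any output, so the firm shuts down: Q = 0.

Output falls from 10 to 0 (the firm shuts down)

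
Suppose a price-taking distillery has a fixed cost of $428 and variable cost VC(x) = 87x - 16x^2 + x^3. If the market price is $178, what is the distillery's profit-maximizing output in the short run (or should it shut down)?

Strip out fixed cost: VC = 87x - 16x^2 + x^3. Then AVC = 87 - 16x + x^2 and MC = 87 - 32x + 3x^2.
AVC is minimized where dAVC/dx = -16 + 2x = 0, at x = 8; min AVC = 87 - 16·8 + 8^2 = $23.
Since P = $178 ≥ min AVC = $23, price covers variable cost and the firm should produce.
Solving P = MC: -91 - 32x + 3x^2 = 0 ⇒ x = -7/3 or 13. On the upward-sloping branch, x* = 13.
Check: AVC at x = 13 is $48 ≤ P, so revenue covers variable cost.
Profit = P·x − TC = 178·13 − 1052 = $1262.

Produce at x = 13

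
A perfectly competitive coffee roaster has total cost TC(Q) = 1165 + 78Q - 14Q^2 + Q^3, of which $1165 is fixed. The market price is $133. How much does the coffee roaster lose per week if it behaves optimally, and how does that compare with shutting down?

AVC = 78 - 14Q + Q^2 has its minimum $29 at Q = 7; price $133 clears that bar, so the firm operates.
With MC = 78 - 28Q + 3Q^2, P = MC on the upward-sloping part at Q* = 11.
TR = 133·11 = 1463. TC = 1165 + 495 = 1660. Profit = 1463 − 1660 = -$197.
Shutting down would mean losing the fixed cost of $1165, so operating at a loss of $197 is better by $968.

Profit = -$197 at Q = 11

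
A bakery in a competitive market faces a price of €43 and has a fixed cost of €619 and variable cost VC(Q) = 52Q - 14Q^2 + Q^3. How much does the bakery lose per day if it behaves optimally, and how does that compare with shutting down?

AVC = 52 - 14Q + Q^2; min AVC = €3 at Q = 7. Since P = €43 ≥ min AVC, the firm produces.
With MC = 52 - 28Q + 3Q^2, P = MC on the upward-sloping part at Q* = 9.
TR = 43·9 = 387. TC = 619 + 63 = 682. Profit = 387 − 682 = -€295.
That loss of €295 beats the €619 the firm would lose by shutting down; producing recovers €324 of fixed cost.

Profit = -€295 at Q = 9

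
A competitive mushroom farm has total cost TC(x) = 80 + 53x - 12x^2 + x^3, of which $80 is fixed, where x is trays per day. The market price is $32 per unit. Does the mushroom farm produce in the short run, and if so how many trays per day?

Variable cost is VC = 53x - 12x^2 + x^3, so AVC = VC/x = 53 - 12x + x^2 and MC = dTC/dx = 53 - 24x + 3x^2.
AVC is minimized where dAVC/dx = -12 + 2x = 0, at x = 6; min AVC = 53 - 12·6 + 6^2 = $17.
P = $32 exceeds min AVC = $17, so the firm stays open.
P = MC gives 21 - 24x + 3x^2 = 0, with roots 1 and 7. Take the larger (rising MC): x* = 7.
Check: AVC at x = 7 is $18 ≤ P, so revenue covers variable cost.
Profit = P·x − TC = 32·7 − 206 = $18.

Produce at x = 7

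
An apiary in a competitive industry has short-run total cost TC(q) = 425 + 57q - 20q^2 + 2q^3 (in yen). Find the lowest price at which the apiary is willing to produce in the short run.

¥7 per unit

Short-run supply begins at min AVC. From VC = 57q - 20q^2 + 2q^3, AVC = 57 - 20q + 2q^2.
At the minimum of AVC, MC = AVC. MC = 57 - 40q + 6q^2; setting MC = AVC gives 4q^2 - 20q = 0, so q = 5. min AVC = 7.
For P < ¥7 the firm produces nothing.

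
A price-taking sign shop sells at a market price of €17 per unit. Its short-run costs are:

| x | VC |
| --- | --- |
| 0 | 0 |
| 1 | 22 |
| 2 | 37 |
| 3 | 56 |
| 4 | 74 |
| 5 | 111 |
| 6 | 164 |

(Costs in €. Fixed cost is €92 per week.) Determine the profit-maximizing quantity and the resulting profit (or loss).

Profit at each row (π = 17x − TC): x=0: -92; x=1: -97; x=2: -95; x=3: -97; x=4: -98; x=5: -118; x=6: -154.
Profit is highest at x = 0. Equivalently, the lowest AVC in the table is 37/2 ≈ €18.50 at x = 2, and P = €17 falls below it — price never covers variable cost, so the firm shuts down and loses only its fixed cost.

x = 0 (shut down); profit = -€92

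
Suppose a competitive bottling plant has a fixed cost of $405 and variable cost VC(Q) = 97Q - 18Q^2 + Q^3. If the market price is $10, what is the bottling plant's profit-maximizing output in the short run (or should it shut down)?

From TC, MC = TC'(Q) = 97 - 36Q + 3Q^2 and AVC = VC/Q = 97 - 18Q + Q^2.
AVC hits its minimum where MC = AVC, at Q = 9, giving min AVC = 97 - 18·9 + 9^2 = $16.
With P < min AVC ($10 < $16), every unit sold adds to the loss.
The firm minimizes its loss by shutting down and losing only its fixed cost of $405.

Shut down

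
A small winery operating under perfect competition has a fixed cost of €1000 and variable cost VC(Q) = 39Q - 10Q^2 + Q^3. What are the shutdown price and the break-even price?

Shutdown price = €14; break-even price = €139

Shutdown price = min AVC. AVC = 39 - 10Q + Q^2, with vertex at Q = 5 and minimum €14.
ATC = 1000/Q + 39 - 10Q + Q^2. Setting dATC/dQ = −1000/Q^2 − 10 + 2Q = 0 gives Q = 10 (since 2·10^3 − 10·10^2 = 1000).
min ATC = 1000/10 + 39 − 10·10 + 10^2 = €139. That is the break-even price.
Between these two prices the firm operates at a loss; above €139 it earns a profit.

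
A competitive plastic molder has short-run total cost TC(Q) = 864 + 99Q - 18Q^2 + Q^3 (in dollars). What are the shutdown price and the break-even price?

Shutdown price = min AVC. AVC = 99 - 18Q + Q^2, with vertex at Q = 9 and minimum $18.
ATC = 864/Q + 99 - 18Q + Q^2. Setting dATC/dQ = −864/Q^2 − 18 + 2Q = 0 gives Q = 12 (since 2·12^3 − 18·12^2 = 864).
min ATC = 864/12 + 99 − 18·12 + 12^2 = $99. That is the break-even price.
For $18 ≤ P < $99 the firm produces at a loss; below $18 it shuts down.

Shutdown price = $18; break-even price = $99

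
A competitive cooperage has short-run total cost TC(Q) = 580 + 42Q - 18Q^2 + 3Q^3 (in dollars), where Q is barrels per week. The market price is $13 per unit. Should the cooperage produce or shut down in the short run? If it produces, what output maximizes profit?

From TC, MC = TC'(Q) = 42 - 36Q + 9Q^2 and AVC = VC/Q = 42 - 18Q + 3Q^2.
AVC is minimized where dAVC/dQ = -18 + 6Q = 0, at Q = 3; min AVC = 42 - 18·3 + 3·3^2 = $15.
Since P = $13 < min AVC = $15, price fails to cover variable cost at any output.
Best response: produce nothing and absorb the $580 fixed cost.

Shut down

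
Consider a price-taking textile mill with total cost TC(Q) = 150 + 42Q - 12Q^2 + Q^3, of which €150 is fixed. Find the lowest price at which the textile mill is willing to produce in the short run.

The firm shuts down when price falls below the minimum of average variable cost. AVC = VC/Q = 42 - 12Q + Q^2.
dAVC/dQ = -12 + 2Q = 0 gives Q = 6. min AVC = 42 - 12·6 + 6^2 = 6.
So the shutdown price is €6.

€6 per unit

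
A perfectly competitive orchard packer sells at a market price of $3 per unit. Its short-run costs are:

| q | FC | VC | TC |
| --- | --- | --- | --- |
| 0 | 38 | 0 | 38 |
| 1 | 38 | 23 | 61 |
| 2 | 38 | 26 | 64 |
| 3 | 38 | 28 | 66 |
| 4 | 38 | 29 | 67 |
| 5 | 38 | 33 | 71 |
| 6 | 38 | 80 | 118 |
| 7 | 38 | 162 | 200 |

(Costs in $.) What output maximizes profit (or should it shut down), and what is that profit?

q = 0 (shut down); profit = -$38

Profit at each row (π = 3q − TC): q=0: -38; q=1: -58; q=2: -58; q=3: -57; q=4: -55; q=5: -56; q=6: -100; q=7: -179.
Profit is highest at q = 0. Equivalently, the lowest AVC in the table is 33/5 ≈ $6.60 at q = 5, and P = $3 falls below it — price never covers variable cost, so the firm shuts down and loses only its fixed cost.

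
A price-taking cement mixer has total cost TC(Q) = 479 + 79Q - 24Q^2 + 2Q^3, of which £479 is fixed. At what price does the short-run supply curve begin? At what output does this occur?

£7 per unit, at Q = 6

The shutdown price is the minimum of AVC. VC = 79Q - 24Q^2 + 2Q^3, so AVC = 79 - 24Q + 2Q^2.
At the minimum of AVC, MC = AVC. MC = 79 - 48Q + 6Q^2; setting MC = AVC gives 4Q^2 - 24Q = 0, so Q = 6. min AVC = 7.
So the shutdown price is £7.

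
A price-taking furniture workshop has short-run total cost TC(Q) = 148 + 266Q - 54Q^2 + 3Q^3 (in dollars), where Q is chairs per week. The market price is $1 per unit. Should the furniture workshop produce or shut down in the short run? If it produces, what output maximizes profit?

From TC, MC = TC'(Q) = 266 - 108Q + 9Q^2 and AVC = VC/Q = 266 - 54Q + 3Q^2.
AVC hits its minimum where MC = AVC, at Q = 9, giving min AVC = 266 - 54·9 + 3·9^2 = $23.
P = $1 lies below min AVC = $23; no output level covers variable cost.
The firm minimizes its loss by shutting down and losing only its fixed cost of $148.

Shut down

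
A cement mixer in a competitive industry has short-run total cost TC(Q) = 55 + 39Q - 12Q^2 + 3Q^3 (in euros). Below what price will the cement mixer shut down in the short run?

The firm shuts down when price falls below the minimum of average variable cost. AVC = VC/Q = 39 - 12Q + 3Q^2.
dAVC/dQ = -12 + 6Q = 0 gives Q = 2. min AVC = 39 - 12·2 + 3·2^2 = 27.
So the shutdown price is €27.

€27 per unit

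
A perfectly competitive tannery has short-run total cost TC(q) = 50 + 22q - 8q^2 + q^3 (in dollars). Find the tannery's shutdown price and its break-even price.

Shutdown price = min AVC. AVC = 22 - 8q + q^2, with vertex at q = 4 and minimum $6.
ATC = 50/q + 22 - 8q + q^2. Setting dATC/dq = −50/q^2 − 8 + 2q = 0 gives q = 5 (since 2·5^3 − 8·5^2 = 50).
min ATC = 50/5 + 22 − 8·5 + 5^2 = $17. That is the break-even price.
Between these two prices the firm operates at a loss; above $17 it earns a profit.

Shutdown price = $6; break-even price = $17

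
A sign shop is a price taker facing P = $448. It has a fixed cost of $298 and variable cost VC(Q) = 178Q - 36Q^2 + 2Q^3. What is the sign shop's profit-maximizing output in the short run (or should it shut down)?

Variable cost is VC = 178Q - 36Q^2 + 2Q^3, so AVC = VC/Q = 178 - 36Q + 2Q^2 and MC = dTC/dQ = 178 - 72Q + 6Q^2.
AVC hits its minimum where MC = AVC, at Q = 9, giving min AVC = 178 - 36·9 + 2·9^2 = $16.
Since P = $448 ≥ min AVC = $16, price covers variable cost and the firm should produce.
P = MC gives -270 - 72Q + 6Q^2 = 0, with roots -3 and 15. Take the larger (rising MC): Q* = 15.
Check: AVC at Q = 15 is $88 ≤ P, so revenue covers variable cost.
Profit = P·Q − TC = 448·15 − 1618 = $5102.

Produce at Q = 15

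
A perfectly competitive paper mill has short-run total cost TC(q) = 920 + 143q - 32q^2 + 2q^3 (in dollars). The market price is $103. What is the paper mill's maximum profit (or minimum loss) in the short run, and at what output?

Profit = -$120 at q = 10

AVC = 143 - 32q + 2q^2 has its minimum $15 at q = 8; price $103 clears that bar, so the firm operates.
MC = 143 - 64q + 6q^2. Setting P = MC and taking the root on the rising branch gives q* = 10.
TR = 103·10 = 1030. TC = 920 + 230 = 1150. Profit = 1030 − 1150 = -$120.
By producing, the firm covers all variable cost plus $800 of fixed cost; shutting down would lose the full $920.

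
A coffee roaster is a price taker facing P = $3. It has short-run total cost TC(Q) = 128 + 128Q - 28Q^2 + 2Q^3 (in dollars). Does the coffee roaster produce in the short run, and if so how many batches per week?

Shut down

Variable cost is VC = 128Q - 28Q^2 + 2Q^3, so AVC = VC/Q = 128 - 28Q + 2Q^2 and MC = dTC/dQ = 128 - 56Q + 6Q^2.
AVC is minimized where dAVC/dQ = -28 + 4Q = 0, at Q = 7; min AVC = 128 - 28·7 + 2·7^2 = $30.
Since P = $3 < min AVC = $30, price fails to cover variable cost at any output.
The firm minimizes its loss by shutting down and losing only its fixed cost of $128.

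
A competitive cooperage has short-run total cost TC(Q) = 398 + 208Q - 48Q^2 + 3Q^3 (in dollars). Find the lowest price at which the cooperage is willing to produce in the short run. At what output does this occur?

The shutdown price is the minimum of AVC. VC = 208Q - 48Q^2 + 3Q^3, so AVC = 208 - 48Q + 3Q^2.
dAVC/dQ = -48 + 6Q = 0 gives Q = 8. min AVC = 208 - 48·8 + 3·8^2 = 16.
So the shutdown price is $16.

$16 per unit, at Q = 8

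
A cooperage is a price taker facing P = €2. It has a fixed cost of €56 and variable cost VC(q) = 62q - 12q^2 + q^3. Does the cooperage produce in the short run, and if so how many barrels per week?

Shut down

From TC, MC = TC'(q) = 62 - 24q + 3q^2 and AVC = VC/q = 62 - 12q + q^2.
AVC hits its minimum where MC = AVC, at q = 6, giving min AVC = 62 - 12·6 + 6^2 = €26.
P = €2 lies below min AVC = €26; no output level covers variable cost.
The firm minimizes its loss by shutting down and losing only its fixed cost of €56.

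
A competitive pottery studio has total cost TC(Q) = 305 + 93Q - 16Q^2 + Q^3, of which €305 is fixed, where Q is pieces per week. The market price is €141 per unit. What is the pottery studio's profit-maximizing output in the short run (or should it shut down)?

From TC, MC = TC'(Q) = 93 - 32Q + 3Q^2 and AVC = VC/Q = 93 - 16Q + Q^2.
AVC hits its minimum where MC = AVC, at Q = 8, giving min AVC = 93 - 16·8 + 8^2 = €29.
Since P = €141 ≥ min AVC = €29, price covers variable cost and the firm should produce.
Solving P = MC: -48 - 32Q + 3Q^2 = 0 ⇒ Q = -4/3 or 12. On the upward-sloping branch, Q* = 12.
Check: AVC at Q = 12 is €45 ≤ P, so revenue covers variable cost.
Profit = P·Q − TC = 141·12 − 845 = €847.

Produce at Q = 12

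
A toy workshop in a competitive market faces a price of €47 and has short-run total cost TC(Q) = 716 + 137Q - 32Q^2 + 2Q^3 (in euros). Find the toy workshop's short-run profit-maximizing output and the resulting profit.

AVC = 137 - 32Q + 2Q^2; min AVC = €9 at Q = 8. Since P = €47 ≥ min AVC, the firm produces.
MC = 137 - 64Q + 6Q^2. Setting P = MC and taking the root on the rising branch gives Q* = 9.
TR = 47·9 = 423. TC = 716 + 99 = 815. Profit = 423 − 815 = -€392.
By producing, the firm covers all variable cost plus €324 of fixed cost; shutting down would lose the full €716.

Profit = -€392 at Q = 9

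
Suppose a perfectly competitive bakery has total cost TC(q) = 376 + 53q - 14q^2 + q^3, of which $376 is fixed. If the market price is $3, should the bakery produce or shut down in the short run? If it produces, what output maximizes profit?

From TC, MC = TC'(q) = 53 - 28q + 3q^2 and AVC = VC/q = 53 - 14q + q^2.
AVC hits its minimum where MC = AVC, at q = 7, giving min AVC = 53 - 14·7 + 7^2 = $4.
With P < min AVC ($3 < $4), every unit sold adds to the loss.
Best response: produce nothing and absorb the $376 fixed cost.

Shut down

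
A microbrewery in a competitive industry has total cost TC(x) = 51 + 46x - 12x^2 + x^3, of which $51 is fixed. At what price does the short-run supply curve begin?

$10 per unit

The shutdown price is the minimum of AVC. VC = 46x - 12x^2 + x^3, so AVC = 46 - 12x + x^2.
At the minimum of AVC, MC = AVC. MC = 46 - 24x + 3x^2; setting MC = AVC gives 2x^2 - 12x = 0, so x = 6. min AVC = 10.
So the shutdown price is $10.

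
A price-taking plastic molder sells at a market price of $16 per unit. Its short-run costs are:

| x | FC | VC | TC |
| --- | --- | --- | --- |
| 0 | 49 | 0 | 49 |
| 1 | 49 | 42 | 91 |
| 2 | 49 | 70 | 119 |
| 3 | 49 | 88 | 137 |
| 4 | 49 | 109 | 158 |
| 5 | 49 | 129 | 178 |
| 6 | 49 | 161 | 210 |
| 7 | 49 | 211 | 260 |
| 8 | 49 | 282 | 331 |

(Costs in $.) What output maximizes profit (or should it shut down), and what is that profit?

Profit at each row (π = 16x − TC): x=0: -49; x=1: -75; x=2: -87; x=3: -89; x=4: -94; x=5: -98; x=6: -114; x=7: -148; x=8: -203.
Profit is highest at x = 0. Equivalently, the lowest AVC in the table is 129/5 ≈ $25.80 at x = 5, and P = $16 falls below it — price never covers variable cost, so the firm shuts down and loses only its fixed cost.

x = 0 (shut down); profit = -$49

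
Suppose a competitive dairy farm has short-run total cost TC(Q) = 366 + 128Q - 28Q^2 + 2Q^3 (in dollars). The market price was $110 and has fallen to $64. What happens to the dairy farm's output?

Output falls from 9 to 8

MC = 128 - 56Q + 6Q^2; the shutdown threshold is min AVC = $30 (at Q = 7).
At P = $110 ≥ min AVC, set P = MC on the rising branch: Q = 9.
At P = $64 ≥ min AVC, set P = MC: Q = 8. The firm stays open but cuts output.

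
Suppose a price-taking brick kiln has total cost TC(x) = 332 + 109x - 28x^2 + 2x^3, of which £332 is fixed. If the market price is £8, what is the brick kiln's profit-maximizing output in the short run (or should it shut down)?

Shut down

From TC, MC = TC'(x) = 109 - 56x + 6x^2 and AVC = VC/x = 109 - 28x + 2x^2.
AVC is minimized where dAVC/dx = -28 + 4x = 0, at x = 7; min AVC = 109 - 28·7 + 2·7^2 = £11.
Since P = £8 < min AVC = £11, price fails to cover variable cost at any output.
Shutting down limits the loss to fixed cost, £332.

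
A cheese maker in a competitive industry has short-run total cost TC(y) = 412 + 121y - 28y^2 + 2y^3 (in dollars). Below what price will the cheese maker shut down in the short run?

$23 per unit

Short-run supply begins at min AVC. From VC = 121y - 28y^2 + 2y^3, AVC = 121 - 28y + 2y^2.
dAVC/dy = -28 + 4y = 0 gives y = 7. min AVC = 121 - 28·7 + 2·7^2 = 23.
For P < $23 the firm produces nothing.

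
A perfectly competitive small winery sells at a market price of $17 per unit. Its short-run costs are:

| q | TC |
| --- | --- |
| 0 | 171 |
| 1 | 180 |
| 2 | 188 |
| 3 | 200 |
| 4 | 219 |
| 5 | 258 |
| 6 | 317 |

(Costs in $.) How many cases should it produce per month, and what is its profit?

q = 3; profit = -$149

Tabulate TR − TC: q=0: -171; q=1: -163; q=2: -154; q=3: -149; q=4: -151; q=5: -173; q=6: -215.
Profit is maximized at q = 3. AVC there is 29/3 = $9.67 ≤ P, so producing beats shutting down (which would give -$171).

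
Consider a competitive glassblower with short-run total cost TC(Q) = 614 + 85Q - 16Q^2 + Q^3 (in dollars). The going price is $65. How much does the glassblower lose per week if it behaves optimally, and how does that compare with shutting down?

AVC = 85 - 16Q + Q^2; min AVC = $21 at Q = 8. Since P = $65 ≥ min AVC, the firm produces.
With MC = 85 - 32Q + 3Q^2, P = MC on the upward-sloping part at Q* = 10.
TR = 65·10 = 650. TC = 614 + 250 = 864. Profit = 650 − 864 = -$214.
That loss of $214 beats the $614 the firm would lose by shutting down; producing recovers $400 of fixed cost.

Profit = -$214 at Q = 10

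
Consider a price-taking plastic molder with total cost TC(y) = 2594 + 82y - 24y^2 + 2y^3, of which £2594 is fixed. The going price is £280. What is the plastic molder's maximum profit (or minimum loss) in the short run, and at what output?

AVC = 82 - 24y + 2y^2; min AVC = £10 at y = 6. Since P = £280 ≥ min AVC, the firm produces.
MC = 82 - 48y + 6y^2. Setting P = MC and taking the root on the rising branch gives y* = 11.
TR = 280·11 = 3080. TC = 2594 + 660 = 3254. Profit = 3080 − 3254 = -£174.
By producing, the firm covers all variable cost plus £2420 of fixed cost; shutting down would lose the full £2594.

Profit = -£174 at y = 11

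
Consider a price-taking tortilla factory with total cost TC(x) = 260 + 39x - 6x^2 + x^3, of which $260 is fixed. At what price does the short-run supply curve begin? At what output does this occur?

$30 per unit, at x = 3

The firm shuts down when price falls below the minimum of average variable cost. AVC = VC/x = 39 - 6x + x^2.
dAVC/dx = -6 + 2x = 0 gives x = 3. min AVC = 39 - 6·3 + 3^2 = 30.
So the shutdown price is $30.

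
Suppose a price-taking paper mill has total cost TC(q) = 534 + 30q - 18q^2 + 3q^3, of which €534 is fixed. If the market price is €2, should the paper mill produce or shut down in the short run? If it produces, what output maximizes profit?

Shut down

Strip out fixed cost: VC = 30q - 18q^2 + 3q^3. Then AVC = 30 - 18q + 3q^2 and MC = 30 - 36q + 9q^2.
The AVC parabola has its vertex at q = 18/6 = 3, where AVC = 30 - 18·3 + 3·3^2 = €3.
P = €2 lies below min AVC = €3; no output level covers variable cost.
Best response: produce nothing and absorb the €534 fixed cost.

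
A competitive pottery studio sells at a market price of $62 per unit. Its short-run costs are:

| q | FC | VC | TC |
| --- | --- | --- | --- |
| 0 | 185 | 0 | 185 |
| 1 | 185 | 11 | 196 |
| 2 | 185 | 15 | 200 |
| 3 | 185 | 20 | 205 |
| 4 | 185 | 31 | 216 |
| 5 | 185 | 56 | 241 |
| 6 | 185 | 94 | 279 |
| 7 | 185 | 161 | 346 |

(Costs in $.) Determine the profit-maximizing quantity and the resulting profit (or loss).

q = 6; profit = $93

Tabulate TR − TC: q=0: -185; q=1: -134; q=2: -76; q=3: -19; q=4: 32; q=5: 69; q=6: 93; q=7: 88.
Profit is maximized at q = 6. AVC there is 94/6 = $15.67 ≤ P, so producing beats shutting down (which would give -$185).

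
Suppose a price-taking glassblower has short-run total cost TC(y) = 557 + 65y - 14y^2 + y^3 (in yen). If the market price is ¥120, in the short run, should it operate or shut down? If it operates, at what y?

Variable cost is VC = 65y - 14y^2 + y^3, so AVC = VC/y = 65 - 14y + y^2 and MC = dTC/dy = 65 - 28y + 3y^2.
AVC is minimized where dAVC/dy = -14 + 2y = 0, at y = 7; min AVC = 65 - 14·7 + 7^2 = ¥16.
P = ¥120 exceeds min AVC = ¥16, so the firm stays open.
P = MC gives -55 - 28y + 3y^2 = 0, with roots -5/3 and 11. Take the larger (rising MC): y* = 11.
Check: AVC at y = 11 is ¥32 ≤ P, so revenue covers variable cost.
Profit = P·y − TC = 120·11 − 909 = ¥411.

Produce at y = 11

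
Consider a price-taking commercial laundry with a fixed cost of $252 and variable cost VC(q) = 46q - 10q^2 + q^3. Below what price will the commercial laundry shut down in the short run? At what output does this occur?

The firm shuts down when price falls below the minimum of average variable cost. AVC = VC/q = 46 - 10q + q^2.
dAVC/dq = -10 + 2q = 0 gives q = 5. min AVC = 46 - 10·5 + 5^2 = 21.
So the shutdown price is $21.

$21 per unit, at q = 5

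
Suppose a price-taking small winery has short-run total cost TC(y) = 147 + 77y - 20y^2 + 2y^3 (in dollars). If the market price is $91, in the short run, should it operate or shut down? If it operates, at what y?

Produce at y = 7

From TC, MC = TC'(y) = 77 - 40y + 6y^2 and AVC = VC/y = 77 - 20y + 2y^2.
AVC is minimized where dAVC/dy = -20 + 4y = 0, at y = 5; min AVC = 77 - 20·5 + 2·5^2 = $27.
Since P = $91 ≥ min AVC = $27, price covers variable cost and the firm should produce.
Set P = MC: 91 = 77 - 40y + 6y^2 → -14 - 40y + 6y^2 = 0. The roots are y = -1/3 and y = 7; the profit-maximizing output is on the rising part of MC, so y* = 7.
Check: AVC at y = 7 is $35 ≤ P, so revenue covers variable cost.
Profit = P·y − TC = 91·7 − 392 = $245.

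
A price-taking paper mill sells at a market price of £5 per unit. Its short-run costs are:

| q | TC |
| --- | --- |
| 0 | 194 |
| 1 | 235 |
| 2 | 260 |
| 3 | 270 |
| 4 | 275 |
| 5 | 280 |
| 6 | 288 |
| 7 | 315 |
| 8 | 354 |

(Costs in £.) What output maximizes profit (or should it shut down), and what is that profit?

q = 0 (shut down); profit = -£194

Tabulate TR − TC: q=0: -194; q=1: -230; q=2: -250; q=3: -255; q=4: -255; q=5: -255; q=6: -258; q=7: -280; q=8: -314.
Profit is highest at q = 0. Equivalently, the lowest AVC in the table is 94/6 ≈ £15.67 at q = 6, and P = £5 falls below it — price never covers variable cost, so the firm shuts down and loses only its fixed cost.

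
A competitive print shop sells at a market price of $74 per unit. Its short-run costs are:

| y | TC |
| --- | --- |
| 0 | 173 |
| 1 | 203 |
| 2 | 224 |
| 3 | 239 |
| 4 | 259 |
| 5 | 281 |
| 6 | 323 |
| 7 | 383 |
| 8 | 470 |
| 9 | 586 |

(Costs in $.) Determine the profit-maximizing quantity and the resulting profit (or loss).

y = 7; profit = $135

Profit at each row (π = 74y − TC): y=0: -173; y=1: -129; y=2: -76; y=3: -17; y=4: 37; y=5: 89; y=6: 121; y=7: 135; y=8: 122; y=9: 80.
Profit is maximized at y = 7. AVC there is 210/7 = $30 ≤ P, so producing beats shutting down (which would give -$173).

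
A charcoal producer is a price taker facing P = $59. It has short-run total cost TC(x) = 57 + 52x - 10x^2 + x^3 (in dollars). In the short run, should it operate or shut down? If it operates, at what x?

From TC, MC = TC'(x) = 52 - 20x + 3x^2 and AVC = VC/x = 52 - 10x + x^2.
The AVC parabola has its vertex at x = 10/2 = 5, where AVC = 52 - 10·5 + 5^2 = $27.
Because $59 ≥ $27, revenue can cover variable cost; the firm operates.
Set P = MC: 59 = 52 - 20x + 3x^2 → -7 - 20x + 3x^2 = 0. The roots are x = -1/3 and x = 7; the profit-maximizing output is on the rising part of MC, so x* = 7.
Check: AVC at x = 7 is $31 ≤ P, so revenue covers variable cost.
Profit = P·x − TC = 59·7 − 274 = $139.

Produce at x = 7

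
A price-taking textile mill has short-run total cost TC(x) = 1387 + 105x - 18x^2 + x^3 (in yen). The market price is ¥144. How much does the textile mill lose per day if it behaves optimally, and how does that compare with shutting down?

Profit = -¥35 at x = 13

AVC = 105 - 18x + x^2; min AVC = ¥24 at x = 9. Since P = ¥144 ≥ min AVC, the firm produces.
MC = 105 - 36x + 3x^2. Setting P = MC and taking the root on the rising branch gives x* = 13.
TR = 144·13 = 1872. TC = 1387 + 520 = 1907. Profit = 1872 − 1907 = -¥35.
By producing, the firm covers all variable cost plus ¥1352 of fixed cost; shutting down would lose the full ¥1387.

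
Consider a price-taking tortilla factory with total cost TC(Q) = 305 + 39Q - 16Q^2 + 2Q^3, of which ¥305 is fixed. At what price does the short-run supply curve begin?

¥7 per unit

Short-run supply begins at min AVC. From VC = 39Q - 16Q^2 + 2Q^3, AVC = 39 - 16Q + 2Q^2.
dAVC/dQ = -16 + 4Q = 0 gives Q = 4. min AVC = 39 - 16·4 + 2·4^2 = 7.
The firm shuts down for any P below ¥7.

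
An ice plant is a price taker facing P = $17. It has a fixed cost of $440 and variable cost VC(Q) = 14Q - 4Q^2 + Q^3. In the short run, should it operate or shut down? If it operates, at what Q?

Produce at Q = 3

Strip out fixed cost: VC = 14Q - 4Q^2 + Q^3. Then AVC = 14 - 4Q + Q^2 and MC = 14 - 8Q + 3Q^2.
AVC is minimized where dAVC/dQ = -4 + 2Q = 0, at Q = 2; min AVC = 14 - 4·2 + 2^2 = $10.
Because $17 ≥ $10, revenue can cover variable cost; the firm operates.
P = MC gives -3 - 8Q + 3Q^2 = 0, with roots -1/3 and 3. Take the larger (rising MC): Q* = 3.
Check: AVC at Q = 3 is $11 ≤ P, so revenue covers variable cost.
Profit = P·Q − TC = 17·3 − 473 = -$422, a loss, but smaller than the $440 fixed cost the firm would lose by shutting down.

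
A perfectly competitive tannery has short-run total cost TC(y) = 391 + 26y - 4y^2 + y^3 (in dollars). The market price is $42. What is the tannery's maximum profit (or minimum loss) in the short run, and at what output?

AVC = 26 - 4y + y^2 has its minimum $22 at y = 2; price $42 clears that bar, so the firm operates.
With MC = 26 - 8y + 3y^2, P = MC on the upward-sloping part at y* = 4.
TR = 42·4 = 168. TC = 391 + 104 = 495. Profit = 168 − 495 = -$327.
Shutting down would mean losing the fixed cost of $391, so operating at a loss of $327 is better by $64.

Profit = -$327 at y = 4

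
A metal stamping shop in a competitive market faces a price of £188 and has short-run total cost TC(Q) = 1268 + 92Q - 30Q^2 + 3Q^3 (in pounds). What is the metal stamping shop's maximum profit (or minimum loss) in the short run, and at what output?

Profit = -£116 at Q = 8

AVC = 92 - 30Q + 3Q^2 has its minimum £17 at Q = 5; price £188 clears that bar, so the firm operates.
MC = 92 - 60Q + 9Q^2. Setting P = MC and taking the root on the rising branch gives Q* = 8.
TR = 188·8 = 1504. TC = 1268 + 352 = 1620. Profit = 1504 − 1620 = -£116.
Shutting down would mean losing the fixed cost of £1268, so operating at a loss of £116 is better by £1152.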